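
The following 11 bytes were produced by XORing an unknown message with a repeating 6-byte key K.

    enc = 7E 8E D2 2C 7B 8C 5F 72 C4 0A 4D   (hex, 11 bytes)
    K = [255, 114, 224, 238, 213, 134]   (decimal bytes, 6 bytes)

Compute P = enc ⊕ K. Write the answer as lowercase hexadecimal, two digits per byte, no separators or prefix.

The 6-byte key repeats, so the effective keystream is ff 72 e0 ee d5 86 ff 72 e0 ee d5.
byte 0: 7e xor ff = 81
byte 1: 8e xor 72 = fc
byte 2: d2 xor e0 = 32
byte 3: 2c xor ee = c2
byte 4: 7b xor d5 = ae
byte 5: 8c xor 86 = 0a
byte 6: 5f xor ff = a0
byte 7: 72 xor 72 = 00
byte 8: c4 xor e0 = 24
byte 9: 0a xor ee = e4
byte 10: 4d xor d5 = 98

81fc32c2ae0aa00024e498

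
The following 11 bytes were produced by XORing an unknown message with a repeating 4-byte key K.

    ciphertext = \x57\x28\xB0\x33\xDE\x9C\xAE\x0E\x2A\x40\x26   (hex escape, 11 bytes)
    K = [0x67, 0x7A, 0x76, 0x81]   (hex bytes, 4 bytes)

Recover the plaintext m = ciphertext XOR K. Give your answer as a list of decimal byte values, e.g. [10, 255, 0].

The 4-byte key repeats, so the effective keystream is 67 7a 76 81 67 7a 76 81 67 7a 76.
byte 0: 57 xor 67 = 30
byte 1: 28 xor 7a = 52
byte 2: b0 xor 76 = c6
byte 3: 33 xor 81 = b2
byte 4: de xor 67 = b9
byte 5: 9c xor 7a = e6
byte 6: ae xor 76 = d8
byte 7: 0e xor 81 = 8f
byte 8: 2a xor 67 = 4d
byte 9: 40 xor 7a = 3a
byte 10: 26 xor 76 = 50

[48, 82, 198, 178, 185, 230, 216, 143, 77, 58, 80]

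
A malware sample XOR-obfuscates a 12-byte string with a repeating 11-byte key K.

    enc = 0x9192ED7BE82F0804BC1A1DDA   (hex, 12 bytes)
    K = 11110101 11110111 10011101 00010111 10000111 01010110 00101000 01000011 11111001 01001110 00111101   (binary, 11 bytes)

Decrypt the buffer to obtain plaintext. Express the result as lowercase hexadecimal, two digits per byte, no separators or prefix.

6465706c6f7920474554202f

The 11-byte key repeats, so the effective keystream is f5 f7 9d 17 87 56 28 43 f9 4e 3d f5.
byte 0: 10010001 xor 11110101 = 01100100
byte 1: 10010010 xor 11110111 = 01100101
byte 2: 11101101 xor 10011101 = 01110000
byte 3: 01111011 xor 00010111 = 01101100
byte 4: 11101000 xor 10000111 = 01101111
byte 5: 00101111 xor 01010110 = 01111001
byte 6: 00001000 xor 00101000 = 00100000
byte 7: 00000100 xor 01000011 = 01000111
byte 8: 10111100 xor 11111001 = 01000101
byte 9: 00011010 xor 01001110 = 01010100
byte 10: 00011101 xor 00111101 = 00100000
byte 11: 11011010 xor 11110101 = 00101111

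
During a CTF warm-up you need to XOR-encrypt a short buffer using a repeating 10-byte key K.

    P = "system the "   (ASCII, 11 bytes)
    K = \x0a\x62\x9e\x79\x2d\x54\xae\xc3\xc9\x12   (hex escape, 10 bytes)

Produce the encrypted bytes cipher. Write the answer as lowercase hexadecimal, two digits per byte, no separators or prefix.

The 10-byte key repeats, so the effective keystream is 0a 62 9e 79 2d 54 ae c3 c9 12 0a.
byte 0: 73 ^ 0a = 79
byte 1: 79 ^ 62 = 1b
byte 2: 73 ^ 9e = ed
byte 3: 74 ^ 79 = 0d
byte 4: 65 ^ 2d = 48
byte 5: 6d ^ 54 = 39
byte 6: 20 ^ ae = 8e
byte 7: 74 ^ c3 = b7
byte 8: 68 ^ c9 = a1
byte 9: 65 ^ 12 = 77
byte 10: 20 ^ 0a = 2a

791bed0d48398eb7a1772a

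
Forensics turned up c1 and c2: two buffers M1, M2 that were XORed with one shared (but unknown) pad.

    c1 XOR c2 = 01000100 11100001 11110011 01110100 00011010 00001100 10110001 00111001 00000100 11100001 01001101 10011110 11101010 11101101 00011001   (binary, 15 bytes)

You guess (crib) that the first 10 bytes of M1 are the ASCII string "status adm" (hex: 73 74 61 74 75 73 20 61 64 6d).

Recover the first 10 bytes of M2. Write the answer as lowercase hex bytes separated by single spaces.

37 95 92 00 6f 7f 91 58 60 8c

Since c1 ⊕ c2 = M1 ⊕ M2, XORing with the guessed M1 bytes yields the corresponding M2 bytes: M2 = (c1 ⊕ c2) ⊕ M1.
 68 ^ 115 =  55
225 ^ 116 = 149
243 ^  97 = 146
116 ^ 116 =   0
 26 ^ 117 = 111
 12 ^ 115 = 127
177 ^  32 = 145
 57 ^  97 =  88
  4 ^ 100 =  96
225 ^ 109 = 140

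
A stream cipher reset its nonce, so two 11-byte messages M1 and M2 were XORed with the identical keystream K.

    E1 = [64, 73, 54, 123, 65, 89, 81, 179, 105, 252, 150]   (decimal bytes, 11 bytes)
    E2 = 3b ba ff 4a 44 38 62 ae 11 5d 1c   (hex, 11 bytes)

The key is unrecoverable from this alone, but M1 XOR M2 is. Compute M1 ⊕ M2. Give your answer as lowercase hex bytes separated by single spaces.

7b f3 c9 31 05 61 33 1d 78 a1 8a

E1 ⊕ E2 = (M1 ⊕ K) ⊕ (M2 ⊕ K) = M1 ⊕ M2 — the shared key cancels under XOR.
01000000 XOR 00111011 = 01111011
01001001 XOR 10111010 = 11110011
00110110 XOR 11111111 = 11001001
01111011 XOR 01001010 = 00110001
01000001 XOR 01000100 = 00000101
01011001 XOR 00111000 = 01100001
01010001 XOR 01100010 = 00110011
10110011 XOR 10101110 = 00011101
01101001 XOR 00010001 = 01111000
11111100 XOR 01011101 = 10100001
10010110 XOR 00011100 = 10001010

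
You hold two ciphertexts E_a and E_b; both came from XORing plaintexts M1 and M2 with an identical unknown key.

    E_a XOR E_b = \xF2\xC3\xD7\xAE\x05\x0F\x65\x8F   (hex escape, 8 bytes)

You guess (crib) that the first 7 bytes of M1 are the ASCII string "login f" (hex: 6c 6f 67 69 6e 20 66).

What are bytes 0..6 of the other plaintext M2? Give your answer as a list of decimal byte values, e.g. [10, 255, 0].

[158, 172, 176, 199, 107, 47, 3]

Since E_a ⊕ E_b = M1 ⊕ M2, XORing with the guessed M1 bytes yields the corresponding M2 bytes: M2 = (E_a ⊕ E_b) ⊕ M1.
242 xor 108 = 158
195 xor 111 = 172
215 xor 103 = 176
174 xor 105 = 199
  5 xor 110 = 107
 15 xor  32 =  47
101 xor 102 =   3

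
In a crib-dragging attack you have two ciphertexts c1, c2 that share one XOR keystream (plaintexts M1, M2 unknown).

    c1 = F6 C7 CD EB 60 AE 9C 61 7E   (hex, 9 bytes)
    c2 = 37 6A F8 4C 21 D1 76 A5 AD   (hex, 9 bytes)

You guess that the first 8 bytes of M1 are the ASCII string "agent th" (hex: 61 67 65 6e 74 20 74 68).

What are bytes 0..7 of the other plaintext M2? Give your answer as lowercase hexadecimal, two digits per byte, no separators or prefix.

a0ca50c9355f9eac

First, c1 ⊕ c2 = (M1 ⊕ K) ⊕ (M2 ⊕ K) = M1 ⊕ M2, so the key drops out. Then M2 = (M1 ⊕ M2) ⊕ M1 over the first 8 bytes.
byte 0: (f6 ⊕ 37) ⊕ 61 = c1 ⊕ 61 = a0
byte 1: (c7 ⊕ 6a) ⊕ 67 = ad ⊕ 67 = ca
byte 2: (cd ⊕ f8) ⊕ 65 = 35 ⊕ 65 = 50
byte 3: (eb ⊕ 4c) ⊕ 6e = a7 ⊕ 6e = c9
byte 4: (60 ⊕ 21) ⊕ 74 = 41 ⊕ 74 = 35
byte 5: (ae ⊕ d1) ⊕ 20 = 7f ⊕ 20 = 5f
byte 6: (9c ⊕ 76) ⊕ 74 = ea ⊕ 74 = 9e
byte 7: (61 ⊕ a5) ⊕ 68 = c4 ⊕ 68 = ac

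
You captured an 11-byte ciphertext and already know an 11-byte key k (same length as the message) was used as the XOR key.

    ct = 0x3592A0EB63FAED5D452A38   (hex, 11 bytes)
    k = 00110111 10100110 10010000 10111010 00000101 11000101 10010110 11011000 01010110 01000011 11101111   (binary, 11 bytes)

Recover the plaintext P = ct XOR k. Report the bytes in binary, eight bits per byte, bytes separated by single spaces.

XOR is its own inverse, so applying the key byte-wise gives the result directly.
byte 0: 00110101 ⊕ 00110111 = 00000010
byte 1: 10010010 ⊕ 10100110 = 00110100
byte 2: 10100000 ⊕ 10010000 = 00110000
byte 3: 11101011 ⊕ 10111010 = 01010001
byte 4: 01100011 ⊕ 00000101 = 01100110
byte 5: 11111010 ⊕ 11000101 = 00111111
byte 6: 11101101 ⊕ 10010110 = 01111011
byte 7: 01011101 ⊕ 11011000 = 10000101
byte 8: 01000101 ⊕ 01010110 = 00010011
byte 9: 00101010 ⊕ 01000011 = 01101001
byte 10: 00111000 ⊕ 11101111 = 11010111

00000010 00110100 00110000 01010001 01100110 00111111 01111011 10000101 00010011 01101001 11010111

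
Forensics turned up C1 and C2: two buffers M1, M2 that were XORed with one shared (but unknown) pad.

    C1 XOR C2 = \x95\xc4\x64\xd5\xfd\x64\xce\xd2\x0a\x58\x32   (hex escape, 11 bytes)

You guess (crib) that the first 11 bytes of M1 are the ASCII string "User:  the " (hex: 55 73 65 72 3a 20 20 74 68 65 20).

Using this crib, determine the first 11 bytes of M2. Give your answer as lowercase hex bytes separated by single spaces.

Since C1 ⊕ C2 = M1 ⊕ M2, XORing with the guessed M1 bytes yields the corresponding M2 bytes: M2 = (C1 ⊕ C2) ⊕ M1.
95 xor 55 = c0
c4 xor 73 = b7
64 xor 65 = 01
d5 xor 72 = a7
fd xor 3a = c7
64 xor 20 = 44
ce xor 20 = ee
d2 xor 74 = a6
0a xor 68 = 62
58 xor 65 = 3d
32 xor 20 = 12

c0 b7 01 a7 c7 44 ee a6 62 3d 12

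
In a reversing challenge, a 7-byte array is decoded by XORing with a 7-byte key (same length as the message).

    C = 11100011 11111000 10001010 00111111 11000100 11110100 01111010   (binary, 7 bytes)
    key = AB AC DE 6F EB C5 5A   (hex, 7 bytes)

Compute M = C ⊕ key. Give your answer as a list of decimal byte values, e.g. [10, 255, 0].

XOR is its own inverse, so applying the key byte-wise gives the result directly.
e3 XOR ab = 48
f8 XOR ac = 54
8a XOR de = 54
3f XOR 6f = 50
c4 XOR eb = 2f
f4 XOR c5 = 31
7a XOR 5a = 20

[72, 84, 84, 80, 47, 49, 32]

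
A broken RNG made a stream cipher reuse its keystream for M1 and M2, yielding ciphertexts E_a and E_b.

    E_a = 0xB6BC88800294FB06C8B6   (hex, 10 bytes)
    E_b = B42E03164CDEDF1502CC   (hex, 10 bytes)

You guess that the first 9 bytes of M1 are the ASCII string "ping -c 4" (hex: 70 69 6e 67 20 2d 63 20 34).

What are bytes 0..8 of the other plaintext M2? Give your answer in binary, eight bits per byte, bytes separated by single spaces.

01110010 11111011 11100101 11110001 01101110 01100111 01000111 00110011 11111110

First, E_a ⊕ E_b = (M1 ⊕ K) ⊕ (M2 ⊕ K) = M1 ⊕ M2, so the key drops out. Then M2 = (M1 ⊕ M2) ⊕ M1 over the first 9 bytes.
byte 0: (b6 xor b4) xor 70 = 02 xor 70 = 72
byte 1: (bc xor 2e) xor 69 = 92 xor 69 = fb
byte 2: (88 xor 03) xor 6e = 8b xor 6e = e5
byte 3: (80 xor 16) xor 67 = 96 xor 67 = f1
byte 4: (02 xor 4c) xor 20 = 4e xor 20 = 6e
byte 5: (94 xor de) xor 2d = 4a xor 2d = 67
byte 6: (fb xor df) xor 63 = 24 xor 63 = 47
byte 7: (06 xor 15) xor 20 = 13 xor 20 = 33
byte 8: (c8 xor 02) xor 34 = ca xor 34 = fe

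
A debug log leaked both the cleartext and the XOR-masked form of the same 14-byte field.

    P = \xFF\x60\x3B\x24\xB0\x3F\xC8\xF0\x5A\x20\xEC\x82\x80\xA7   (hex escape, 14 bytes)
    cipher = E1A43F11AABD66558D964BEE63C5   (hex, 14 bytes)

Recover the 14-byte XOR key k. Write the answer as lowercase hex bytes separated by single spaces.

Since cipher = P ⊕ k, XORing both sides with P gives k = P ⊕ cipher.
byte 0: ff ^ e1 = 1e
byte 1: 60 ^ a4 = c4
byte 2: 3b ^ 3f = 04
byte 3: 24 ^ 11 = 35
byte 4: b0 ^ aa = 1a
byte 5: 3f ^ bd = 82
byte 6: c8 ^ 66 = ae
byte 7: f0 ^ 55 = a5
byte 8: 5a ^ 8d = d7
byte 9: 20 ^ 96 = b6
byte 10: ec ^ 4b = a7
byte 11: 82 ^ ee = 6c
byte 12: 80 ^ 63 = e3
byte 13: a7 ^ c5 = 62

1e c4 04 35 1a 82 ae a5 d7 b6 a7 6c e3 62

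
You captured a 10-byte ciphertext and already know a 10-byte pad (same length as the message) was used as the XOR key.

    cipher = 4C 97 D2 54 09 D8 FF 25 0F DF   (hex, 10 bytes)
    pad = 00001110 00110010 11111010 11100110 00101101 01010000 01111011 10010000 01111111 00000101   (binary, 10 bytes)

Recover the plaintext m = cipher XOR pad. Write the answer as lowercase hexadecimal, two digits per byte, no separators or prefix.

byte 0: 4c ^ 0e = 42
byte 1: 97 ^ 32 = a5
byte 2: d2 ^ fa = 28
byte 3: 54 ^ e6 = b2
byte 4: 09 ^ 2d = 24
byte 5: d8 ^ 50 = 88
byte 6: ff ^ 7b = 84
byte 7: 25 ^ 90 = b5
byte 8: 0f ^ 7f = 70
byte 9: df ^ 05 = da

42a528b2248884b570da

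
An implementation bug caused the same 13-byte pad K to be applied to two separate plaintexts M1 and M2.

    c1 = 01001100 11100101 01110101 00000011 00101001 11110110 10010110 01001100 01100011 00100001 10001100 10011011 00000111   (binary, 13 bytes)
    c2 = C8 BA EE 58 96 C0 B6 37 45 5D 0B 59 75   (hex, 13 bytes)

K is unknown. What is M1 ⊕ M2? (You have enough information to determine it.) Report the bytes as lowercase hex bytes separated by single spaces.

84 5f 9b 5b bf 36 20 7b 26 7c 87 c2 72

c1 ⊕ c2 = (M1 ⊕ K) ⊕ (M2 ⊕ K) = M1 ⊕ M2 — the shared key cancels under XOR.
4c XOR c8 = 84
e5 XOR ba = 5f
75 XOR ee = 9b
03 XOR 58 = 5b
29 XOR 96 = bf
f6 XOR c0 = 36
96 XOR b6 = 20
4c XOR 37 = 7b
63 XOR 45 = 26
21 XOR 5d = 7c
8c XOR 0b = 87
9b XOR 59 = c2
07 XOR 75 = 72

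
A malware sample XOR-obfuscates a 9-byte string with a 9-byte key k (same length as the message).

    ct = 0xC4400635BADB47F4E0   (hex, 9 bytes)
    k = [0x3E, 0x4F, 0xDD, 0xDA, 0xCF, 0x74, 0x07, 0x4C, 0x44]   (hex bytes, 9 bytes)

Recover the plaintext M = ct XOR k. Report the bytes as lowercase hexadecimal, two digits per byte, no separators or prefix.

11000100 ⊕ 00111110 = 11111010
01000000 ⊕ 01001111 = 00001111
00000110 ⊕ 11011101 = 11011011
00110101 ⊕ 11011010 = 11101111
10111010 ⊕ 11001111 = 01110101
11011011 ⊕ 01110100 = 10101111
01000111 ⊕ 00000111 = 01000000
11110100 ⊕ 01001100 = 10111000
11100000 ⊕ 01000100 = 10100100

fa0fdbef75af40b8a4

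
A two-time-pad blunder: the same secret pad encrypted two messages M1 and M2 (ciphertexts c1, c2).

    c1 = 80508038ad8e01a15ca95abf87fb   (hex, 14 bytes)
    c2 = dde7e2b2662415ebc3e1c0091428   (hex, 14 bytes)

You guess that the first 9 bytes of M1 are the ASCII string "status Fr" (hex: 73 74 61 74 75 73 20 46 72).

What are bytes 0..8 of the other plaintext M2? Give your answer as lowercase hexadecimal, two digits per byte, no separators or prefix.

2ec303febed9340ced

First, c1 ⊕ c2 = (M1 ⊕ K) ⊕ (M2 ⊕ K) = M1 ⊕ M2, so the key drops out. Then M2 = (M1 ⊕ M2) ⊕ M1 over the first 9 bytes.
byte 0: (80 ^ dd) ^ 73 = 5d ^ 73 = 2e
byte 1: (50 ^ e7) ^ 74 = b7 ^ 74 = c3
byte 2: (80 ^ e2) ^ 61 = 62 ^ 61 = 03
byte 3: (38 ^ b2) ^ 74 = 8a ^ 74 = fe
byte 4: (ad ^ 66) ^ 75 = cb ^ 75 = be
byte 5: (8e ^ 24) ^ 73 = aa ^ 73 = d9
byte 6: (01 ^ 15) ^ 20 = 14 ^ 20 = 34
byte 7: (a1 ^ eb) ^ 46 = 4a ^ 46 = 0c
byte 8: (5c ^ c3) ^ 72 = 9f ^ 72 = ed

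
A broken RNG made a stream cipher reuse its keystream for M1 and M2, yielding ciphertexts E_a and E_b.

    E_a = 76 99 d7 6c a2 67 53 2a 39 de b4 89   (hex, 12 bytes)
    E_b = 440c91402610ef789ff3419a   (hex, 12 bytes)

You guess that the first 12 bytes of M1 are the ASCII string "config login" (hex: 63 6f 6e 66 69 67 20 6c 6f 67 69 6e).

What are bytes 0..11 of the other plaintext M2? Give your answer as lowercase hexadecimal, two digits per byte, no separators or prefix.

First, E_a ⊕ E_b = (M1 ⊕ K) ⊕ (M2 ⊕ K) = M1 ⊕ M2, so the key drops out. Then M2 = (M1 ⊕ M2) ⊕ M1 over the first 12 bytes.
byte 0: (76 XOR 44) XOR 63 = 32 XOR 63 = 51
byte 1: (99 XOR 0c) XOR 6f = 95 XOR 6f = fa
byte 2: (d7 XOR 91) XOR 6e = 46 XOR 6e = 28
byte 3: (6c XOR 40) XOR 66 = 2c XOR 66 = 4a
byte 4: (a2 XOR 26) XOR 69 = 84 XOR 69 = ed
byte 5: (67 XOR 10) XOR 67 = 77 XOR 67 = 10
byte 6: (53 XOR ef) XOR 20 = bc XOR 20 = 9c
byte 7: (2a XOR 78) XOR 6c = 52 XOR 6c = 3e
byte 8: (39 XOR 9f) XOR 6f = a6 XOR 6f = c9
byte 9: (de XOR f3) XOR 67 = 2d XOR 67 = 4a
byte 10: (b4 XOR 41) XOR 69 = f5 XOR 69 = 9c
byte 11: (89 XOR 9a) XOR 6e = 13 XOR 6e = 7d

51fa284aed109c3ec94a9c7d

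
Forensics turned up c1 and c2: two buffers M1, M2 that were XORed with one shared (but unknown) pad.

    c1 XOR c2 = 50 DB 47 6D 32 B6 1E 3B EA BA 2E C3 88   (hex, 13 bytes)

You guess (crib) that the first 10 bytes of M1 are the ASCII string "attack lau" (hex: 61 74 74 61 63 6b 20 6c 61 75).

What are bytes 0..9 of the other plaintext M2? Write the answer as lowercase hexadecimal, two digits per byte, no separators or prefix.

31af330c51dd3e578bcf

Since c1 ⊕ c2 = M1 ⊕ M2, XORing with the guessed M1 bytes yields the corresponding M2 bytes: M2 = (c1 ⊕ c2) ⊕ M1.
byte 0:  80 xor  97 =  49
byte 1: 219 xor 116 = 175
byte 2:  71 xor 116 =  51
byte 3: 109 xor  97 =  12
byte 4:  50 xor  99 =  81
byte 5: 182 xor 107 = 221
byte 6:  30 xor  32 =  62
byte 7:  59 xor 108 =  87
byte 8: 234 xor  97 = 139
byte 9: 186 xor 117 = 207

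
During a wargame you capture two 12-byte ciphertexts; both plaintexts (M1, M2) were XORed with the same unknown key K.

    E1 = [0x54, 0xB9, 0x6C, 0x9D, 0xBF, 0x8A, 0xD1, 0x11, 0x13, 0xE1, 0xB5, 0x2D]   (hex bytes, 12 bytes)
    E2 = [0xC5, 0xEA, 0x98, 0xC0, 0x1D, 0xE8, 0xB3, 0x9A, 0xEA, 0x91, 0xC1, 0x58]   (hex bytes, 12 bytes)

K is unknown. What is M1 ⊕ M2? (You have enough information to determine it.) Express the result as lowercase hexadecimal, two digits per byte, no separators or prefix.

9153f45da262628bf9707475

E1 ⊕ E2 = (M1 ⊕ K) ⊕ (M2 ⊕ K) = M1 ⊕ M2 — the shared key cancels under XOR.
54 ⊕ c5 = 91
b9 ⊕ ea = 53
6c ⊕ 98 = f4
9d ⊕ c0 = 5d
bf ⊕ 1d = a2
8a ⊕ e8 = 62
d1 ⊕ b3 = 62
11 ⊕ 9a = 8b
13 ⊕ ea = f9
e1 ⊕ 91 = 70
b5 ⊕ c1 = 74
2d ⊕ 58 = 75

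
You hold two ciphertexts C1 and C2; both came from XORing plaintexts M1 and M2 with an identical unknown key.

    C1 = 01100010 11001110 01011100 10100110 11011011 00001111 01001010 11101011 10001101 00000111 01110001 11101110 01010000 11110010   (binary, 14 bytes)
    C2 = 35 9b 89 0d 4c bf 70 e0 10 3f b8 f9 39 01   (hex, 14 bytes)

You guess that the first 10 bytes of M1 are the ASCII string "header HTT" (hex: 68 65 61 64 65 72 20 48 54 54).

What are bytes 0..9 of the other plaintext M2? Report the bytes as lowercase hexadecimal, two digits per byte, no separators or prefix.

First, C1 ⊕ C2 = (M1 ⊕ K) ⊕ (M2 ⊕ K) = M1 ⊕ M2, so the key drops out. Then M2 = (M1 ⊕ M2) ⊕ M1 over the first 10 bytes.
byte 0: (62 XOR 35) XOR 68 = 57 XOR 68 = 3f
byte 1: (ce XOR 9b) XOR 65 = 55 XOR 65 = 30
byte 2: (5c XOR 89) XOR 61 = d5 XOR 61 = b4
byte 3: (a6 XOR 0d) XOR 64 = ab XOR 64 = cf
byte 4: (db XOR 4c) XOR 65 = 97 XOR 65 = f2
byte 5: (0f XOR bf) XOR 72 = b0 XOR 72 = c2
byte 6: (4a XOR 70) XOR 20 = 3a XOR 20 = 1a
byte 7: (eb XOR e0) XOR 48 = 0b XOR 48 = 43
byte 8: (8d XOR 10) XOR 54 = 9d XOR 54 = c9
byte 9: (07 XOR 3f) XOR 54 = 38 XOR 54 = 6c

3f30b4cff2c21a43c96c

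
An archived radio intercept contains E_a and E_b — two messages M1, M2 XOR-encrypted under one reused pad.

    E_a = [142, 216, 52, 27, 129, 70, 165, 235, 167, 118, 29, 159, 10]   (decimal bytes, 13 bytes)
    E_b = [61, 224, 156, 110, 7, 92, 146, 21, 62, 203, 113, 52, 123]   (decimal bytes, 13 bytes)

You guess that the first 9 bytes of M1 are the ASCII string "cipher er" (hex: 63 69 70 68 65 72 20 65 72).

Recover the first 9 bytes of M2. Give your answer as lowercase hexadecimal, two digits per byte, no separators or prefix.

d051d81de368179beb

First, E_a ⊕ E_b = (M1 ⊕ K) ⊕ (M2 ⊕ K) = M1 ⊕ M2, so the key drops out. Then M2 = (M1 ⊕ M2) ⊕ M1 over the first 9 bytes.
byte 0: (8e XOR 3d) XOR 63 = b3 XOR 63 = d0
byte 1: (d8 XOR e0) XOR 69 = 38 XOR 69 = 51
byte 2: (34 XOR 9c) XOR 70 = a8 XOR 70 = d8
byte 3: (1b XOR 6e) XOR 68 = 75 XOR 68 = 1d
byte 4: (81 XOR 07) XOR 65 = 86 XOR 65 = e3
byte 5: (46 XOR 5c) XOR 72 = 1a XOR 72 = 68
byte 6: (a5 XOR 92) XOR 20 = 37 XOR 20 = 17
byte 7: (eb XOR 15) XOR 65 = fe XOR 65 = 9b
byte 8: (a7 XOR 3e) XOR 72 = 99 XOR 72 = eb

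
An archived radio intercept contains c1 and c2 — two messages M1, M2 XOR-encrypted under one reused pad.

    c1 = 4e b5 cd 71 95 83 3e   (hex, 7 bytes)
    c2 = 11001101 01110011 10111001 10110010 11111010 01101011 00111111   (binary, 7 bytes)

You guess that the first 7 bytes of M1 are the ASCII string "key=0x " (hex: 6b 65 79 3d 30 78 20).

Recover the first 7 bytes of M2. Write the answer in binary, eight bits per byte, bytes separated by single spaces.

First, c1 ⊕ c2 = (M1 ⊕ K) ⊕ (M2 ⊕ K) = M1 ⊕ M2, so the key drops out. Then M2 = (M1 ⊕ M2) ⊕ M1 over the first 7 bytes.
byte 0: (4e XOR cd) XOR 6b = 83 XOR 6b = e8
byte 1: (b5 XOR 73) XOR 65 = c6 XOR 65 = a3
byte 2: (cd XOR b9) XOR 79 = 74 XOR 79 = 0d
byte 3: (71 XOR b2) XOR 3d = c3 XOR 3d = fe
byte 4: (95 XOR fa) XOR 30 = 6f XOR 30 = 5f
byte 5: (83 XOR 6b) XOR 78 = e8 XOR 78 = 90
byte 6: (3e XOR 3f) XOR 20 = 01 XOR 20 = 21

11101000 10100011 00001101 11111110 01011111 10010000 00100001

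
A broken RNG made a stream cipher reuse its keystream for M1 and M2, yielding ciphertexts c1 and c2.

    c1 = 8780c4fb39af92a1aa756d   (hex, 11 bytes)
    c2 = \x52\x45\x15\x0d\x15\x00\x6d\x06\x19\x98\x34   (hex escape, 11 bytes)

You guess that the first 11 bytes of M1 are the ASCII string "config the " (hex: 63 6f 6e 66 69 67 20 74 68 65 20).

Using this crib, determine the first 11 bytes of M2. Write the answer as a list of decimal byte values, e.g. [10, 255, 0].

[182, 170, 191, 144, 69, 200, 223, 211, 219, 136, 121]

First, c1 ⊕ c2 = (M1 ⊕ K) ⊕ (M2 ⊕ K) = M1 ⊕ M2, so the key drops out. Then M2 = (M1 ⊕ M2) ⊕ M1 over the first 11 bytes.
byte 0: (87 XOR 52) XOR 63 = d5 XOR 63 = b6
byte 1: (80 XOR 45) XOR 6f = c5 XOR 6f = aa
byte 2: (c4 XOR 15) XOR 6e = d1 XOR 6e = bf
byte 3: (fb XOR 0d) XOR 66 = f6 XOR 66 = 90
byte 4: (39 XOR 15) XOR 69 = 2c XOR 69 = 45
byte 5: (af XOR 00) XOR 67 = af XOR 67 = c8
byte 6: (92 XOR 6d) XOR 20 = ff XOR 20 = df
byte 7: (a1 XOR 06) XOR 74 = a7 XOR 74 = d3
byte 8: (aa XOR 19) XOR 68 = b3 XOR 68 = db
byte 9: (75 XOR 98) XOR 65 = ed XOR 65 = 88
byte 10: (6d XOR 34) XOR 20 = 59 XOR 20 = 79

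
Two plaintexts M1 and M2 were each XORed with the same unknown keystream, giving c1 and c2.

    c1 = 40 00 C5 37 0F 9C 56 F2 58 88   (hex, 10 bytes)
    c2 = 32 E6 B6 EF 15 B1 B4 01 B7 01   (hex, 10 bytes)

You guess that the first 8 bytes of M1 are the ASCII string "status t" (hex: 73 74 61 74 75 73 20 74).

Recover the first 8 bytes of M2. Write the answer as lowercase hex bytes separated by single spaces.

First, c1 ⊕ c2 = (M1 ⊕ K) ⊕ (M2 ⊕ K) = M1 ⊕ M2, so the key drops out. Then M2 = (M1 ⊕ M2) ⊕ M1 over the first 8 bytes.
byte 0: (40 xor 32) xor 73 = 72 xor 73 = 01
byte 1: (00 xor e6) xor 74 = e6 xor 74 = 92
byte 2: (c5 xor b6) xor 61 = 73 xor 61 = 12
byte 3: (37 xor ef) xor 74 = d8 xor 74 = ac
byte 4: (0f xor 15) xor 75 = 1a xor 75 = 6f
byte 5: (9c xor b1) xor 73 = 2d xor 73 = 5e
byte 6: (56 xor b4) xor 20 = e2 xor 20 = c2
byte 7: (f2 xor 01) xor 74 = f3 xor 74 = 87

01 92 12 ac 6f 5e c2 87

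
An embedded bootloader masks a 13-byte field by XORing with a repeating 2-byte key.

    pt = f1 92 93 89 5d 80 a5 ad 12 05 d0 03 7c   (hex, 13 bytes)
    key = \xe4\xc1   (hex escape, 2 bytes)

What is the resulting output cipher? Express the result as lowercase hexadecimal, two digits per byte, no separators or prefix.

The 2-byte key repeats, so the effective keystream is e4 c1 e4 c1 e4 c1 e4 c1 e4 c1 e4 c1 e4.
byte 0: 11110001 xor 11100100 = 00010101
byte 1: 10010010 xor 11000001 = 01010011
byte 2: 10010011 xor 11100100 = 01110111
byte 3: 10001001 xor 11000001 = 01001000
byte 4: 01011101 xor 11100100 = 10111001
byte 5: 10000000 xor 11000001 = 01000001
byte 6: 10100101 xor 11100100 = 01000001
byte 7: 10101101 xor 11000001 = 01101100
byte 8: 00010010 xor 11100100 = 11110110
byte 9: 00000101 xor 11000001 = 11000100
byte 10: 11010000 xor 11100100 = 00110100
byte 11: 00000011 xor 11000001 = 11000010
byte 12: 01111100 xor 11100100 = 10011000

15537748b941416cf6c434c298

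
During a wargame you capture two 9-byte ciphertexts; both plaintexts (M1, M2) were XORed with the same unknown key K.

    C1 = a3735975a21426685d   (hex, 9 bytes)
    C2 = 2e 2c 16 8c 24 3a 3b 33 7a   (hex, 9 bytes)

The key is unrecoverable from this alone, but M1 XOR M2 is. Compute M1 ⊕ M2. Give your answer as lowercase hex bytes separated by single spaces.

C1 ⊕ C2 = (M1 ⊕ K) ⊕ (M2 ⊕ K) = M1 ⊕ M2 — the shared key cancels under XOR.
a3 xor 2e = 8d
73 xor 2c = 5f
59 xor 16 = 4f
75 xor 8c = f9
a2 xor 24 = 86
14 xor 3a = 2e
26 xor 3b = 1d
68 xor 33 = 5b
5d xor 7a = 27

8d 5f 4f f9 86 2e 1d 5b 27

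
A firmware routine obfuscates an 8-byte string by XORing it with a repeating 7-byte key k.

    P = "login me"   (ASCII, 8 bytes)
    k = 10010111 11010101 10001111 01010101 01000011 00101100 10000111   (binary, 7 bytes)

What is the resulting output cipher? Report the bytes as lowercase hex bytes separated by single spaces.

The 7-byte key repeats, so the effective keystream is 97 d5 8f 55 43 2c 87 97.
byte 0: 01101100 ^ 10010111 = 11111011
byte 1: 01101111 ^ 11010101 = 10111010
byte 2: 01100111 ^ 10001111 = 11101000
byte 3: 01101001 ^ 01010101 = 00111100
byte 4: 01101110 ^ 01000011 = 00101101
byte 5: 00100000 ^ 00101100 = 00001100
byte 6: 01101101 ^ 10000111 = 11101010
byte 7: 01100101 ^ 10010111 = 11110010

fb ba e8 3c 2d 0c ea f2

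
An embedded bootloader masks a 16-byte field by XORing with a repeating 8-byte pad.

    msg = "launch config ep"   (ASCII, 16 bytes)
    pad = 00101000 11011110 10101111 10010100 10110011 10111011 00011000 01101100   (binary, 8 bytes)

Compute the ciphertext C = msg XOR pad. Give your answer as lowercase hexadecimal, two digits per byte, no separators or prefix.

The 8-byte key repeats, so the effective keystream is 28 de af 94 b3 bb 18 6c 28 de af 94 b3 bb 18 6c.
byte 0: 01101100 ^ 00101000 = 01000100
byte 1: 01100001 ^ 11011110 = 10111111
byte 2: 01110101 ^ 10101111 = 11011010
byte 3: 01101110 ^ 10010100 = 11111010
byte 4: 01100011 ^ 10110011 = 11010000
byte 5: 01101000 ^ 10111011 = 11010011
byte 6: 00100000 ^ 00011000 = 00111000
byte 7: 01100011 ^ 01101100 = 00001111
byte 8: 01101111 ^ 00101000 = 01000111
byte 9: 01101110 ^ 11011110 = 10110000
byte 10: 01100110 ^ 10101111 = 11001001
byte 11: 01101001 ^ 10010100 = 11111101
byte 12: 01100111 ^ 10110011 = 11010100
byte 13: 00100000 ^ 10111011 = 10011011
byte 14: 01100101 ^ 00011000 = 01111101
byte 15: 01110000 ^ 01101100 = 00011100

44bfdafad0d3380f47b0c9fdd49b7d1c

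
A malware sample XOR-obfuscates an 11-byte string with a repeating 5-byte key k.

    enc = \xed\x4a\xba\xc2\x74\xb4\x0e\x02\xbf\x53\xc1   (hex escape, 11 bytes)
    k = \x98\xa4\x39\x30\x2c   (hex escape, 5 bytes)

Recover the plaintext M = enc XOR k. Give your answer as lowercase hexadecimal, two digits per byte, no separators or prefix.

75ee83f2582caa3b8f7f59

The 5-byte key repeats, so the effective keystream is 98 a4 39 30 2c 98 a4 39 30 2c 98.
byte 0: ed ⊕ 98 = 75
byte 1: 4a ⊕ a4 = ee
byte 2: ba ⊕ 39 = 83
byte 3: c2 ⊕ 30 = f2
byte 4: 74 ⊕ 2c = 58
byte 5: b4 ⊕ 98 = 2c
byte 6: 0e ⊕ a4 = aa
byte 7: 02 ⊕ 39 = 3b
byte 8: bf ⊕ 30 = 8f
byte 9: 53 ⊕ 2c = 7f
byte 10: c1 ⊕ 98 = 59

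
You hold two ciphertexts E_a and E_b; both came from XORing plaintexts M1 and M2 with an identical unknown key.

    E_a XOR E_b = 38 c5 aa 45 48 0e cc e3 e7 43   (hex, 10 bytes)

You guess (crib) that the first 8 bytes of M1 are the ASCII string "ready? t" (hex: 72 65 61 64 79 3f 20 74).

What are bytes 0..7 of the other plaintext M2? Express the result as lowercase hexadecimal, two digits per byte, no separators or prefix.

Since E_a ⊕ E_b = M1 ⊕ M2, XORing with the guessed M1 bytes yields the corresponding M2 bytes: M2 = (E_a ⊕ E_b) ⊕ M1.
byte 0: 38 ⊕ 72 = 4a
byte 1: c5 ⊕ 65 = a0
byte 2: aa ⊕ 61 = cb
byte 3: 45 ⊕ 64 = 21
byte 4: 48 ⊕ 79 = 31
byte 5: 0e ⊕ 3f = 31
byte 6: cc ⊕ 20 = ec
byte 7: e3 ⊕ 74 = 97

4aa0cb213131ec97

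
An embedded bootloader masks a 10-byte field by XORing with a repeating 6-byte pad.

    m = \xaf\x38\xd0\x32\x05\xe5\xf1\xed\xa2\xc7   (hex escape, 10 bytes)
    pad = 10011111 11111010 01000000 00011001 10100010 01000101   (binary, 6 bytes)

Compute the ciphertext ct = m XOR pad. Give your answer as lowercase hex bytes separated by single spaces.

The 6-byte key repeats, so the effective keystream is 9f fa 40 19 a2 45 9f fa 40 19.
byte 0: 10101111 XOR 10011111 = 00110000
byte 1: 00111000 XOR 11111010 = 11000010
byte 2: 11010000 XOR 01000000 = 10010000
byte 3: 00110010 XOR 00011001 = 00101011
byte 4: 00000101 XOR 10100010 = 10100111
byte 5: 11100101 XOR 01000101 = 10100000
byte 6: 11110001 XOR 10011111 = 01101110
byte 7: 11101101 XOR 11111010 = 00010111
byte 8: 10100010 XOR 01000000 = 11100010
byte 9: 11000111 XOR 00011001 = 11011110

30 c2 90 2b a7 a0 6e 17 e2 de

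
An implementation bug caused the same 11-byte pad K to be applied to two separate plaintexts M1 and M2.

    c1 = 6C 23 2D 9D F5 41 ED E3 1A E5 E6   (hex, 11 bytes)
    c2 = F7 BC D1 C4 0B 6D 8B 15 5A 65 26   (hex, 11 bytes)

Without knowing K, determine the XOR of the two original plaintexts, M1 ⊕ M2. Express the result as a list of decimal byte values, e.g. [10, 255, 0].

[155, 159, 252, 89, 254, 44, 102, 246, 64, 128, 192]

c1 ⊕ c2 = (M1 ⊕ K) ⊕ (M2 ⊕ K) = M1 ⊕ M2 — the shared key cancels under XOR.
108 ⊕ 247 = 155
 35 ⊕ 188 = 159
 45 ⊕ 209 = 252
157 ⊕ 196 =  89
245 ⊕  11 = 254
 65 ⊕ 109 =  44
237 ⊕ 139 = 102
227 ⊕  21 = 246
 26 ⊕  90 =  64
229 ⊕ 101 = 128
230 ⊕  38 = 192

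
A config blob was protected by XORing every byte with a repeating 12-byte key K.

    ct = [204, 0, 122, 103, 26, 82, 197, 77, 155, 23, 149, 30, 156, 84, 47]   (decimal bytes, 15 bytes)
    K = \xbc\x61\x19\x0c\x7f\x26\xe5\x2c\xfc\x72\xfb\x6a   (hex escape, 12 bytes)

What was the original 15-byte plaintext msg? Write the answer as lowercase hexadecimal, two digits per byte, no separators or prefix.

The 12-byte key repeats, so the effective keystream is bc 61 19 0c 7f 26 e5 2c fc 72 fb 6a bc 61 19.
byte 0: 204 ⊕ 188 = 112
byte 1:   0 ⊕  97 =  97
byte 2: 122 ⊕  25 =  99
byte 3: 103 ⊕  12 = 107
byte 4:  26 ⊕ 127 = 101
byte 5:  82 ⊕  38 = 116
byte 6: 197 ⊕ 229 =  32
byte 7:  77 ⊕  44 =  97
byte 8: 155 ⊕ 252 = 103
byte 9:  23 ⊕ 114 = 101
byte 10: 149 ⊕ 251 = 110
byte 11:  30 ⊕ 106 = 116
byte 12: 156 ⊕ 188 =  32
byte 13:  84 ⊕  97 =  53
byte 14:  47 ⊕  25 =  54

7061636b6574206167656e74203536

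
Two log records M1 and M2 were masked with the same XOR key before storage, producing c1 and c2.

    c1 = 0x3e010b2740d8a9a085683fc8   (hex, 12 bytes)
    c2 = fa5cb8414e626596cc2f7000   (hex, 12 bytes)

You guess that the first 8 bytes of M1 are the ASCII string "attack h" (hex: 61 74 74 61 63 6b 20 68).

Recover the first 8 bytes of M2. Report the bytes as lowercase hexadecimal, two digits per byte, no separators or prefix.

a529c7076dd1ec5e

First, c1 ⊕ c2 = (M1 ⊕ K) ⊕ (M2 ⊕ K) = M1 ⊕ M2, so the key drops out. Then M2 = (M1 ⊕ M2) ⊕ M1 over the first 8 bytes.
byte 0: (3e XOR fa) XOR 61 = c4 XOR 61 = a5
byte 1: (01 XOR 5c) XOR 74 = 5d XOR 74 = 29
byte 2: (0b XOR b8) XOR 74 = b3 XOR 74 = c7
byte 3: (27 XOR 41) XOR 61 = 66 XOR 61 = 07
byte 4: (40 XOR 4e) XOR 63 = 0e XOR 63 = 6d
byte 5: (d8 XOR 62) XOR 6b = ba XOR 6b = d1
byte 6: (a9 XOR 65) XOR 20 = cc XOR 20 = ec
byte 7: (a0 XOR 96) XOR 68 = 36 XOR 68 = 5e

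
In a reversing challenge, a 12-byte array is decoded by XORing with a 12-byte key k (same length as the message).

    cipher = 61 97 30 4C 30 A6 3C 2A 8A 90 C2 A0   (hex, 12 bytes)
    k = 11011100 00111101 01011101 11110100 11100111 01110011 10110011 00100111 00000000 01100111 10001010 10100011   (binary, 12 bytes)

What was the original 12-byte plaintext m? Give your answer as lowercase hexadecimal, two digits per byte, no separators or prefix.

byte 0: 61 xor dc = bd
byte 1: 97 xor 3d = aa
byte 2: 30 xor 5d = 6d
byte 3: 4c xor f4 = b8
byte 4: 30 xor e7 = d7
byte 5: a6 xor 73 = d5
byte 6: 3c xor b3 = 8f
byte 7: 2a xor 27 = 0d
byte 8: 8a xor 00 = 8a
byte 9: 90 xor 67 = f7
byte 10: c2 xor 8a = 48
byte 11: a0 xor a3 = 03

bdaa6db8d7d58f0d8af74803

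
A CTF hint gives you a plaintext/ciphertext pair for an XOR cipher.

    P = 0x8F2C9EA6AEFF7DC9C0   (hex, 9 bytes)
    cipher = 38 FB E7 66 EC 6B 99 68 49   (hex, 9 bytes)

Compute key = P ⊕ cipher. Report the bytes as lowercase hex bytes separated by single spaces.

b7 d7 79 c0 42 94 e4 a1 89

Since cipher = P ⊕ key, XORing both sides with P gives key = P ⊕ cipher.
10001111 XOR 00111000 = 10110111
00101100 XOR 11111011 = 11010111
10011110 XOR 11100111 = 01111001
10100110 XOR 01100110 = 11000000
10101110 XOR 11101100 = 01000010
11111111 XOR 01101011 = 10010100
01111101 XOR 10011001 = 11100100
11001001 XOR 01101000 = 10100001
11000000 XOR 01001001 = 10001001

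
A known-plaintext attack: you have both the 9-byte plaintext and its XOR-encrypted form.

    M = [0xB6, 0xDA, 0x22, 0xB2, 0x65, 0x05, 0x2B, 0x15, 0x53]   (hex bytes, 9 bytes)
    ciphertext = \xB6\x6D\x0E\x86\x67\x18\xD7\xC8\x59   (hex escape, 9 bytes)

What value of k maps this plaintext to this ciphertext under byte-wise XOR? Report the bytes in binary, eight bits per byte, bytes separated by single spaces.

Since ciphertext = M ⊕ k, XORing both sides with M gives k = M ⊕ ciphertext.
byte 0: b6 xor b6 = 00
byte 1: da xor 6d = b7
byte 2: 22 xor 0e = 2c
byte 3: b2 xor 86 = 34
byte 4: 65 xor 67 = 02
byte 5: 05 xor 18 = 1d
byte 6: 2b xor d7 = fc
byte 7: 15 xor c8 = dd
byte 8: 53 xor 59 = 0a

00000000 10110111 00101100 00110100 00000010 00011101 11111100 11011101 00001010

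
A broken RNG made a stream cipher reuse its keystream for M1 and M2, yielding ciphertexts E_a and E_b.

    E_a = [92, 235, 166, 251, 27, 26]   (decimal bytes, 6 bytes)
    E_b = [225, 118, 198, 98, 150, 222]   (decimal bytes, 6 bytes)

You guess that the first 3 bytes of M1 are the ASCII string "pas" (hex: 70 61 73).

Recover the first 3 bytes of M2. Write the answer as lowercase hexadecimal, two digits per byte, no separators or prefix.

cdfc13

First, E_a ⊕ E_b = (M1 ⊕ K) ⊕ (M2 ⊕ K) = M1 ⊕ M2, so the key drops out. Then M2 = (M1 ⊕ M2) ⊕ M1 over the first 3 bytes.
byte 0: (5c ^ e1) ^ 70 = bd ^ 70 = cd
byte 1: (eb ^ 76) ^ 61 = 9d ^ 61 = fc
byte 2: (a6 ^ c6) ^ 73 = 60 ^ 73 = 13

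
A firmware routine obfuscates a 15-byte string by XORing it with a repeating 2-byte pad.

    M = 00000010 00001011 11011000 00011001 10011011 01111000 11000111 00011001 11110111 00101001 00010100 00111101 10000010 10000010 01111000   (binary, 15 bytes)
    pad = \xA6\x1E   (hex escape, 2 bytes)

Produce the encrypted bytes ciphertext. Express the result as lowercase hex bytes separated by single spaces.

The 2-byte key repeats, so the effective keystream is a6 1e a6 1e a6 1e a6 1e a6 1e a6 1e a6 1e a6.
byte 0: 02 ^ a6 = a4
byte 1: 0b ^ 1e = 15
byte 2: d8 ^ a6 = 7e
byte 3: 19 ^ 1e = 07
byte 4: 9b ^ a6 = 3d
byte 5: 78 ^ 1e = 66
byte 6: c7 ^ a6 = 61
byte 7: 19 ^ 1e = 07
byte 8: f7 ^ a6 = 51
byte 9: 29 ^ 1e = 37
byte 10: 14 ^ a6 = b2
byte 11: 3d ^ 1e = 23
byte 12: 82 ^ a6 = 24
byte 13: 82 ^ 1e = 9c
byte 14: 78 ^ a6 = de

a4 15 7e 07 3d 66 61 07 51 37 b2 23 24 9c de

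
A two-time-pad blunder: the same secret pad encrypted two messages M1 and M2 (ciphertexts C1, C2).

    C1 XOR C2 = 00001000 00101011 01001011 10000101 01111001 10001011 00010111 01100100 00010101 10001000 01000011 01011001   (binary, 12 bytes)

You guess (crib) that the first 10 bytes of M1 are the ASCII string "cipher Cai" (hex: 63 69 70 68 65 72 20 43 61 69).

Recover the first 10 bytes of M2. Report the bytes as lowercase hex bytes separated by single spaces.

Since C1 ⊕ C2 = M1 ⊕ M2, XORing with the guessed M1 bytes yields the corresponding M2 bytes: M2 = (C1 ⊕ C2) ⊕ M1.
08 XOR 63 = 6b
2b XOR 69 = 42
4b XOR 70 = 3b
85 XOR 68 = ed
79 XOR 65 = 1c
8b XOR 72 = f9
17 XOR 20 = 37
64 XOR 43 = 27
15 XOR 61 = 74
88 XOR 69 = e1

6b 42 3b ed 1c f9 37 27 74 e1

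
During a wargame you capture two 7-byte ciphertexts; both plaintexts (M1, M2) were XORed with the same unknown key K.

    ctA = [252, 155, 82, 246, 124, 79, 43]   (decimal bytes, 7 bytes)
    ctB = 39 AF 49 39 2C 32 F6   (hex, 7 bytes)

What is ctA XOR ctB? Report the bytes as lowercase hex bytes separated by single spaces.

ctA ⊕ ctB = (M1 ⊕ K) ⊕ (M2 ⊕ K) = M1 ⊕ M2 — the shared key cancels under XOR.
11111100 XOR 00111001 = 11000101
10011011 XOR 10101111 = 00110100
01010010 XOR 01001001 = 00011011
11110110 XOR 00111001 = 11001111
01111100 XOR 00101100 = 01010000
01001111 XOR 00110010 = 01111101
00101011 XOR 11110110 = 11011101

c5 34 1b cf 50 7d dd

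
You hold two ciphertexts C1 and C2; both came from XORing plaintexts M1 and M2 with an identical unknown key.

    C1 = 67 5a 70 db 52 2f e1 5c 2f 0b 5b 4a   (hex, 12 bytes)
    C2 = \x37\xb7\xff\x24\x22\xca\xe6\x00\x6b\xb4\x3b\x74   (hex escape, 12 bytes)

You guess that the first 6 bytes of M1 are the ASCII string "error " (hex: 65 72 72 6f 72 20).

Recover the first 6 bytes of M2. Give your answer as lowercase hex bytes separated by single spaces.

35 9f fd 90 02 c5

First, C1 ⊕ C2 = (M1 ⊕ K) ⊕ (M2 ⊕ K) = M1 ⊕ M2, so the key drops out. Then M2 = (M1 ⊕ M2) ⊕ M1 over the first 6 bytes.
byte 0: (67 ^ 37) ^ 65 = 50 ^ 65 = 35
byte 1: (5a ^ b7) ^ 72 = ed ^ 72 = 9f
byte 2: (70 ^ ff) ^ 72 = 8f ^ 72 = fd
byte 3: (db ^ 24) ^ 6f = ff ^ 6f = 90
byte 4: (52 ^ 22) ^ 72 = 70 ^ 72 = 02
byte 5: (2f ^ ca) ^ 20 = e5 ^ 20 = c5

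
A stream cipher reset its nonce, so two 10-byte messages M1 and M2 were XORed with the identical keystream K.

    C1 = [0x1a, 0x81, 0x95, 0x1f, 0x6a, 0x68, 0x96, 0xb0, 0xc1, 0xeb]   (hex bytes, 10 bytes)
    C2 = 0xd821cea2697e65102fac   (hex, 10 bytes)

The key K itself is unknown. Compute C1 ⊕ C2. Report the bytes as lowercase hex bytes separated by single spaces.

c2 a0 5b bd 03 16 f3 a0 ee 47

C1 ⊕ C2 = (M1 ⊕ K) ⊕ (M2 ⊕ K) = M1 ⊕ M2 — the shared key cancels under XOR.
byte 0: 1a ⊕ d8 = c2
byte 1: 81 ⊕ 21 = a0
byte 2: 95 ⊕ ce = 5b
byte 3: 1f ⊕ a2 = bd
byte 4: 6a ⊕ 69 = 03
byte 5: 68 ⊕ 7e = 16
byte 6: 96 ⊕ 65 = f3
byte 7: b0 ⊕ 10 = a0
byte 8: c1 ⊕ 2f = ee
byte 9: eb ⊕ ac = 47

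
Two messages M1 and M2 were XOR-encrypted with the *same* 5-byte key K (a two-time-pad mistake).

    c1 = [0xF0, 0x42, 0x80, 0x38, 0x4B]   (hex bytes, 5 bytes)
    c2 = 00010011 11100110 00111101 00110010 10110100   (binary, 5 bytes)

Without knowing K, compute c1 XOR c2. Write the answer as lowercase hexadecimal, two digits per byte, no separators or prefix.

c1 ⊕ c2 = (M1 ⊕ K) ⊕ (M2 ⊕ K) = M1 ⊕ M2 — the shared key cancels under XOR.
f0 ^ 13 = e3
42 ^ e6 = a4
80 ^ 3d = bd
38 ^ 32 = 0a
4b ^ b4 = ff

e3a4bd0aff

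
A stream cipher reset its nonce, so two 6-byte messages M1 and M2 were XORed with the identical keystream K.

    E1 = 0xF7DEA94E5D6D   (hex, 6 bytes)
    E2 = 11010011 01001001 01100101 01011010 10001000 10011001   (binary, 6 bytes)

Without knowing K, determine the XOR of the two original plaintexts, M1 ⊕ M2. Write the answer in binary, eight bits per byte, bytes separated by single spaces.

E1 ⊕ E2 = (M1 ⊕ K) ⊕ (M2 ⊕ K) = M1 ⊕ M2 — the shared key cancels under XOR.
f7 XOR d3 = 24
de XOR 49 = 97
a9 XOR 65 = cc
4e XOR 5a = 14
5d XOR 88 = d5
6d XOR 99 = f4

00100100 10010111 11001100 00010100 11010101 11110100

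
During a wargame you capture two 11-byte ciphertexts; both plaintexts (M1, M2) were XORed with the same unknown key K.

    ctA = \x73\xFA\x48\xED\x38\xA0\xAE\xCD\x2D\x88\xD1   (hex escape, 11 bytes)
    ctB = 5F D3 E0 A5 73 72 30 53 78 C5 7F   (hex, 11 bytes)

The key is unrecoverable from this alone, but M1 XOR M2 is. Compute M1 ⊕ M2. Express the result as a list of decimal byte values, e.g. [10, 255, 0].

ctA ⊕ ctB = (M1 ⊕ K) ⊕ (M2 ⊕ K) = M1 ⊕ M2 — the shared key cancels under XOR.
115 ⊕  95 =  44
250 ⊕ 211 =  41
 72 ⊕ 224 = 168
237 ⊕ 165 =  72
 56 ⊕ 115 =  75
160 ⊕ 114 = 210
174 ⊕  48 = 158
205 ⊕  83 = 158
 45 ⊕ 120 =  85
136 ⊕ 197 =  77
209 ⊕ 127 = 174

[44, 41, 168, 72, 75, 210, 158, 158, 85, 77, 174]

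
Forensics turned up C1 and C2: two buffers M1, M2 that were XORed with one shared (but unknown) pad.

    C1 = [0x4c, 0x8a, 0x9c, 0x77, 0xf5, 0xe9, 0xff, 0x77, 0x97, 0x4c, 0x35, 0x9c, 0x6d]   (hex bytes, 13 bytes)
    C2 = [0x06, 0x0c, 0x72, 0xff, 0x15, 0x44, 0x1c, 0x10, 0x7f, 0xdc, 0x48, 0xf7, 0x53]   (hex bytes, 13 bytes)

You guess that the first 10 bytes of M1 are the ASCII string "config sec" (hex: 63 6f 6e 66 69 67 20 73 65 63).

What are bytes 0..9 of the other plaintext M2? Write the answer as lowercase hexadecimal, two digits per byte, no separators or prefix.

29e980ee89cac3148df3

First, C1 ⊕ C2 = (M1 ⊕ K) ⊕ (M2 ⊕ K) = M1 ⊕ M2, so the key drops out. Then M2 = (M1 ⊕ M2) ⊕ M1 over the first 10 bytes.
byte 0: (4c xor 06) xor 63 = 4a xor 63 = 29
byte 1: (8a xor 0c) xor 6f = 86 xor 6f = e9
byte 2: (9c xor 72) xor 6e = ee xor 6e = 80
byte 3: (77 xor ff) xor 66 = 88 xor 66 = ee
byte 4: (f5 xor 15) xor 69 = e0 xor 69 = 89
byte 5: (e9 xor 44) xor 67 = ad xor 67 = ca
byte 6: (ff xor 1c) xor 20 = e3 xor 20 = c3
byte 7: (77 xor 10) xor 73 = 67 xor 73 = 14
byte 8: (97 xor 7f) xor 65 = e8 xor 65 = 8d
byte 9: (4c xor dc) xor 63 = 90 xor 63 = f3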